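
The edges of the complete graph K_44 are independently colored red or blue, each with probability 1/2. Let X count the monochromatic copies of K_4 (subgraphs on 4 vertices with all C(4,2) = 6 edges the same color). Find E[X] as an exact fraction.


Let X = Σ_S X_S over the C(44, 4) = 135751 subsets S of size 4, where X_S = 1 if the K_4 on S is monochromatic.
For a fixed S, the K_4 on S has C(4, 2) = 6 edges. P[all 6 edges red] = (1/2)^6, and likewise for blue, so P[monochromatic] = 2·(1/2)^6 = 2^{1 − 6} = 1/32.
Summing: E[X] = C(44, 4) · 2^{1 − 6} = 135751 · 1/32 = 135751/32.
Numerically: E[X] ≈ 4242.21875.

E[X] = C(44,4)·2^(1−C(4,2)) = 135751/32 ≈ 4242.21875.


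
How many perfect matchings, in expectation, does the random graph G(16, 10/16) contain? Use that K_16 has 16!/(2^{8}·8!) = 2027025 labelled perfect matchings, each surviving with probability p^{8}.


K_16 has 16!/(2^{8}·8!) = 2027025 labelled perfect matchings.
For each such perfect matching H, let X_H = 1 if all 8 edges of H are present in G. Then P[X_H = 1] = p^{8} = (5/8)^{8} = 390625/16777216.
By linearity: E[X] = Σ_H E[X_H] = 2027025 · p^{8} = 2027025 · 390625/16777216 = 791806640625/16777216.
Numerically: E[X] ≈ 4.72e+04.

E[X] = 2027025 · (5/8)^{8} = 791806640625/16777216 ≈ 4.72e+04.


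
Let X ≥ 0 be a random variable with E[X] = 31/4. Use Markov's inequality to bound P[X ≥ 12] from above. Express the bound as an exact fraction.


μ = E[X] = 31/4, a = 12.
Markov: P[X ≥ 12] ≤ μ/a = (31/4)/12 = 31/48.
Numerically: ≈ 0.645833.
(Since a = 12 > μ = 7.750000, the bound 31/48 is < 1 and informative.)

P[X ≥ 12] ≤ 31/48 ≈ 0.645833.


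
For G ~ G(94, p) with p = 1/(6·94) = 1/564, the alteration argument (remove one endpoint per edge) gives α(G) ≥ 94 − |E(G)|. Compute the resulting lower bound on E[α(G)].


E[|E(G)|] = C(94, 2)·p = 4371 · (1/564) = 31/4.
E[α(G)] ≥ n − E[|E(G)|] = 94 − 31/4 = 345/4.
Numerically: ≈ 86.250.
(This is only a lower bound; the true E[α(G)] may be larger.)

E[α(G)] ≥ 345/4 ≈ 86.250.


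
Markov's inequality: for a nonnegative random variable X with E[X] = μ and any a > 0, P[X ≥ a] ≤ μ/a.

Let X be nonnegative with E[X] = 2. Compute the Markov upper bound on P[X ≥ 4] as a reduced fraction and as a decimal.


μ = E[X] = 2, a = 4.
Markov: P[X ≥ 4] ≤ μ/a = (2)/4 = 1/2.
Numerically: ≈ 0.50000.
(Since a = 4 > μ = 2.00000, the bound 1/2 is < 1 and informative.)

P[X ≥ 4] ≤ 1/2 ≈ 0.50000.


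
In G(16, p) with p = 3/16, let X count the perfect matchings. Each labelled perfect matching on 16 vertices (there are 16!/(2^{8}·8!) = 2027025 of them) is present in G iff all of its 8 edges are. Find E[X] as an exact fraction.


K_16 has 16!/(2^{8}·8!) = 2027025 labelled perfect matchings.
For each such perfect matching H, let X_H = 1 if all 8 edges of H are present in G. Then P[X_H = 1] = p^{8} = (3/16)^{8} = 6561/4294967296.
By linearity of expectation: E[X] = Σ_H E[X_H] = 2027025 · p^{8} = 2027025 · 6561/4294967296 = 13299311025/4294967296.
Numerically: E[X] ≈ 3.1.

E[X] = 2027025 · (3/16)^{8} = 13299311025/4294967296 ≈ 3.1.


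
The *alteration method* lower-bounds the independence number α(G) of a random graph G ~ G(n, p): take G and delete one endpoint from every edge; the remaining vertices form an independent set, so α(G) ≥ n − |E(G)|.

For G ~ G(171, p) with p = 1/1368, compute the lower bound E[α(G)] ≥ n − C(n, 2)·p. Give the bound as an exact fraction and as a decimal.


E[|E(G)|] = C(171, 2)·p = 14535 · (1/1368) = 85/8.
E[α(G)] ≥ n − E[|E(G)|] = 171 − 85/8 = 1283/8.
Numerically: ≈ 160.375.
(This is only a lower bound; the true E[α(G)] may be larger.)

E[α(G)] ≥ 1283/8 ≈ 160.375.


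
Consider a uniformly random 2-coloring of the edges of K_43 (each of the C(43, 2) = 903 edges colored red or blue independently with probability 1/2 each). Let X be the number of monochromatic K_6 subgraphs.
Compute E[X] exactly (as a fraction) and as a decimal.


Let X = Σ_S X_S over the C(43, 6) = 6096454 subsets S of size 6, where X_S = 1 if the K_6 on S is monochromatic.
For a fixed S, the K_6 on S has C(6, 2) = 15 edges. P[all 15 edges red] = (1/2)^15, and likewise for blue, so P[monochromatic] = 2·(1/2)^15 = 2^{1 − 15} = 1/16384.
Summing: E[X] = C(43, 6) · 2^{1 − 15} = 6096454 · 1/16384 = 3048227/8192.
Numerically: E[X] ≈ 372.098.

E[X] = C(43,6)·2^(1−C(6,2)) = 3048227/8192 ≈ 372.098.


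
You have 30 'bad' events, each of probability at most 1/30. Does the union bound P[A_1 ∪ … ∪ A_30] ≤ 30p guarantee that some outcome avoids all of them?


Union bound: P[∪_{i=1}^{30} A_i] ≤ Σ_i P[A_i] ≤ 30·p = 30·(1/30) = 1.
Numerically: 1 ≈ 1.00000.
Is 1 < 1? NO.
Since the bound 1 is ≥ 1, the union bound is uninformative here; it does NOT by itself certify existence.

30·p = 1 ≈ 1.00000; existence NOT certified by the union bound.


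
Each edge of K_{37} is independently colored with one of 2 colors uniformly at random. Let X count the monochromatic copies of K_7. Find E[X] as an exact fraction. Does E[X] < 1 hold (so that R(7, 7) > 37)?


E[X] = C(37, 7) · 2^{1 − 21} = 10295472 · 2^{−20} = 10295472/1048576.
As a reduced fraction: E[X] = 643467/65536 ≈ 9.8185272.
Is E[X] < 1? NO.
Since E[X] ≥ 1, the first-moment bound is inconclusive at n = 37; it does NOT by itself certify R(7, 7) > 37.

E[X] = 643467/65536 ≈ 9.8185272; E[X] ≥ 1; first-moment method inconclusive here.


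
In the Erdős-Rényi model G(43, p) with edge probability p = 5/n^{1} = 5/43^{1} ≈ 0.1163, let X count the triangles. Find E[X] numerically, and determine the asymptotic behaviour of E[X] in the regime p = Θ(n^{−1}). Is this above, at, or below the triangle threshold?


Number of potential triangles: C(43, 3) = 12341.
Each occurs with probability p³ ≈ (0.1163)³ ≈ 1.572189e-03.
By linearity: E[X] = C(43, 3)·p³ ≈ 12341 · 1.572189e-03 ≈ 19.4024.
Here α = 1, so p = 5/n is exactly at the triangle threshold p ~ 1/n. Asymptotically E[X] → c³/6 = 5³/6 = 125/6 ≈ 20.8333, a bounded constant. In this regime the triangle count is asymptotically Poisson(c³/6).

E[X] ≈ 19.4024; in regime p = Θ(1/n^{1}) E[X] stays bounded (at the triangle threshold p ~ 1/n).


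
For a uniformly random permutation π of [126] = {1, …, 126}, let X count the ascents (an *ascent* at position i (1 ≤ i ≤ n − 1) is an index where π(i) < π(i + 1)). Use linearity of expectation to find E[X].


Write X = Σ X_I over i = 1, …, 125, with X_I the indicator of one ascent.
There are 125 indicators.
For each fixed i, the pair (π(i), π(i+1)) is a uniformly random ordered pair of distinct values from {1, …, 126}; by symmetry P[π(i) < π(i+1)] = 1/2.
By linearity: E[X] = 125 · (1/2) = (126 − 1) · (1/2) = 125/2 ≈ 62.50000.

E[X] = 125/2 = 62.50000.


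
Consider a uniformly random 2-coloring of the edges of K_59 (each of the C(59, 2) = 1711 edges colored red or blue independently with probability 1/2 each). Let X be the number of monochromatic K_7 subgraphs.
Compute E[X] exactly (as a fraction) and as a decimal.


Let X = Σ_S X_S over the C(59, 7) = 341149446 subsets S of size 7, where X_S = 1 if the K_7 on S is monochromatic.
For a fixed S, the K_7 on S has C(7, 2) = 21 edges. P[all 21 edges red] = (1/2)^21, and likewise for blue, so P[monochromatic] = 2·(1/2)^21 = 2^{1 − 21} = 1/1048576.
By linearity of expectation: E[X] = C(59, 7) · 2^{1 − 21} = 341149446 · 1/1048576 = 170574723/524288.
Numerically: E[X] ≈ 325.3455.

E[X] = C(59,7)·2^(1−C(7,2)) = 170574723/524288 ≈ 325.3455.


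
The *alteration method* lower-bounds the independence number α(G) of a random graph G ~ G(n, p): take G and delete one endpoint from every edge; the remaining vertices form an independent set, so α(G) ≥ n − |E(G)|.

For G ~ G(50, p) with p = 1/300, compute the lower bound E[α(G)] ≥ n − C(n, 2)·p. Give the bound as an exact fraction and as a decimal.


E[|E(G)|] = C(50, 2)·p = 1225 · (1/300) = 49/12.
E[α(G)] ≥ n − E[|E(G)|] = 50 − 49/12 = 551/12.
Numerically: ≈ 45.917.
(This is only a lower bound; the true E[α(G)] may be larger.)

E[α(G)] ≥ 551/12 ≈ 45.917.


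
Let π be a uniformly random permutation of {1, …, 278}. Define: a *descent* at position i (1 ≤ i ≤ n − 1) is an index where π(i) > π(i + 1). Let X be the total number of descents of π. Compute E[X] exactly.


Write X = Σ X_I over i = 1, …, 277, with X_I the indicator of one descent.
There are 277 indicators.
For each fixed i, the pair (π(i), π(i+1)) is a uniformly random ordered pair of distinct values from {1, …, 278}; by symmetry P[π(i) > π(i+1)] = 1/2.
By linearity: E[X] = 277 · (1/2) = (278 − 1) · (1/2) = 277/2 ≈ 138.5000.

E[X] = 277/2 = 138.5000.


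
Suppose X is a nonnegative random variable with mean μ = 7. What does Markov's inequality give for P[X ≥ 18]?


μ = E[X] = 7, a = 18.
Markov: P[X ≥ 18] ≤ μ/a = (7)/18 = 7/18.
Numerically: ≈ 0.389.
(Since a = 18 > μ = 7.000, the bound 7/18 is < 1 and informative.)

P[X ≥ 18] ≤ 7/18 ≈ 0.389.


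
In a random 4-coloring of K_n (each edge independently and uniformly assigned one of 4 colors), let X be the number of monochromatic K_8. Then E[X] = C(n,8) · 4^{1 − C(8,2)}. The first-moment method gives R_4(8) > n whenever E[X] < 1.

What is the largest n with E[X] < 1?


We need C(n, 8) · 4^{1 − 28} < 1, i.e. C(n, 8) < 4^{28 − 1} = 18014398509481984.
Check values of n near the boundary:
  n = 402: C(402, 8) = 15770615726749950; 15770615726749950 < 18014398509481984? YES
  n = 403: C(403, 8) = 16090020602228430; 16090020602228430 < 18014398509481984? YES
  n = 404: C(404, 8) = 16415071523485570; 16415071523485570 < 18014398509481984? YES
  n = 405: C(405, 8) = 16745853821188050; 16745853821188050 < 18014398509481984? YES
  n = 406: C(406, 8) = 17082453897995850; 17082453897995850 < 18014398509481984? YES
  n = 407: C(407, 8) = 17424959239309050; 17424959239309050 < 18014398509481984? YES
  n = 408: C(408, 8) = 17773458424095231; 17773458424095231 < 18014398509481984? YES
  n = 409: C(409, 8) = 18128041135797879; 18128041135797879 < 18014398509481984? NO
  n = 410: C(410, 8) = 18488798173326195; 18488798173326195 < 18014398509481984? NO
  n = 411: C(411, 8) = 18855821462126715; 18855821462126715 < 18014398509481984? NO
The largest n with C(n, 8) < 18014398509481984 is n = 408 (where E[X] = 17773458424095231/18014398509481984 ≈ 0.98663). Hence R_4(8) > 408, i.e. R_4(8) ≥ 409.

Largest n = 408; hence R_4(8) > 408.


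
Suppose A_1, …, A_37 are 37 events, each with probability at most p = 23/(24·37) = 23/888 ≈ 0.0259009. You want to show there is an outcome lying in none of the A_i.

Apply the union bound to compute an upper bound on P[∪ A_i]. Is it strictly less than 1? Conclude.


Union bound: P[∪_{i=1}^{37} A_i] ≤ Σ_i P[A_i] ≤ 37·p = 37·(23/888) = 23/24.
Numerically: 23/24 ≈ 0.9583333.
Is 23/24 < 1? YES.
Since P[∪ A_i] ≤ 23/24 < 1, the complement has P[∩ A_i^c] ≥ 1 − 23/24 = 1/24 > 0, so some outcome avoids every A_i.

37·p = 23/24 ≈ 0.9583333; existence CERTIFIED by the union bound.


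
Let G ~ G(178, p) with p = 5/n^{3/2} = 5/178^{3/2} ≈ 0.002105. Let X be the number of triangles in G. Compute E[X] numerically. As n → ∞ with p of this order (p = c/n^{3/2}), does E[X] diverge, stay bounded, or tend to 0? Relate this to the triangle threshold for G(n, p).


Number of potential triangles: C(178, 3) = 924176.
Each occurs with probability p³ ≈ (0.002105)³ ≈ 9.332973e-09.
By linearity: E[X] = C(178, 3)·p³ ≈ 924176 · 9.332973e-09 ≈ 0.0086.
Since α = 3/2 > 1, p = c/n^{3/2} = o(1/n) is below the triangle threshold p ~ 1/n. Asymptotically E[X] ~ (c³/6)·n^{3(1−α)} = (5³/6)·n^{-1.5} → 0, so by Markov's inequality G has no triangles w.h.p.

E[X] ≈ 0.0086; in regime p = Θ(1/n^{3/2}) E[X] tends to 0 (below the triangle threshold p ~ 1/n).


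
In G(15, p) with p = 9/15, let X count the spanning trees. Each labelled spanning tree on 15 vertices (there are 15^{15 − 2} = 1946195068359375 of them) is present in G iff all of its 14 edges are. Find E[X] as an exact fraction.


K_15 has 15^{15 − 2} = 1946195068359375 labelled spanning trees.
For each such spanning tree H, let X_H = 1 if all 14 edges of H are present in G. Then P[X_H = 1] = p^{14} = (3/5)^{14} = 4782969/6103515625.
By linearity of expectation: E[X] = Σ_H E[X_H] = 1946195068359375 · p^{14} = 1946195068359375 · 4782969/6103515625 = 7625597484987/5.
Numerically: E[X] ≈ 1.525e+12.

E[X] = 1946195068359375 · (3/5)^{14} = 7625597484987/5 ≈ 1.525e+12.


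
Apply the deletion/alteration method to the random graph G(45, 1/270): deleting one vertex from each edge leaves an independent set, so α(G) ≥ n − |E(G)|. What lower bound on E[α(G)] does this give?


E[|E(G)|] = C(45, 2)·p = 990 · (1/270) = 11/3.
E[α(G)] ≥ n − E[|E(G)|] = 45 − 11/3 = 124/3.
Numerically: ≈ 41.333.
(This is only a lower bound; the true E[α(G)] may be larger.)

E[α(G)] ≥ 124/3 ≈ 41.333.


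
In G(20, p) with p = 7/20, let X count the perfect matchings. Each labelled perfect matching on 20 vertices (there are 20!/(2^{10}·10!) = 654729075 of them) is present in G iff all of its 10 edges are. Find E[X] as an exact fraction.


K_20 has 20!/(2^{10}·10!) = 654729075 labelled perfect matchings.
For each such perfect matching H, let X_H = 1 if all 10 edges of H are present in G. Then P[X_H = 1] = p^{10} = (7/20)^{10} = 282475249/10240000000000.
Summing the indicators: E[X] = Σ_H E[X_H] = 654729075 · p^{10} = 654729075 · 282475249/10240000000000 = 7397790339526587/409600000000.
Numerically: E[X] ≈ 1.806e+04.

E[X] = 654729075 · (7/20)^{10} = 7397790339526587/409600000000 ≈ 1.806e+04.


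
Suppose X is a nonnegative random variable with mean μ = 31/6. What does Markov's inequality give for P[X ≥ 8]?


μ = E[X] = 31/6, a = 8.
Markov: P[X ≥ 8] ≤ μ/a = (31/6)/8 = 31/48.
Numerically: ≈ 0.6458.
(Since a = 8 > μ = 5.1667, the bound 31/48 is < 1 and informative.)

P[X ≥ 8] ≤ 31/48 ≈ 0.6458.


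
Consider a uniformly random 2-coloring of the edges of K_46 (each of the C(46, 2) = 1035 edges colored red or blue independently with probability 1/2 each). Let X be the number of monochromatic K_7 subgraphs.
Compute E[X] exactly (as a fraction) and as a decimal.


Let X = Σ_S X_S over the C(46, 7) = 53524680 subsets S of size 7, where X_S = 1 if the K_7 on S is monochromatic.
For a fixed S, the K_7 on S has C(7, 2) = 21 edges. P[all 21 edges red] = (1/2)^21, and likewise for blue, so P[monochromatic] = 2·(1/2)^21 = 2^{1 − 21} = 1/1048576.
By linearity of expectation: E[X] = C(46, 7) · 2^{1 − 21} = 53524680 · 1/1048576 = 6690585/131072.
Numerically: E[X] ≈ 51.045113.

E[X] = C(46,7)·2^(1−C(7,2)) = 6690585/131072 ≈ 51.045113.


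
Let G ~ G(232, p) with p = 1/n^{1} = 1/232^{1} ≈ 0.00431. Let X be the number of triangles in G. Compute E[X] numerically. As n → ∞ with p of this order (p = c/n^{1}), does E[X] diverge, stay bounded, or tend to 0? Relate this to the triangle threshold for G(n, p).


Number of potential triangles: C(232, 3) = 2054360.
Each occurs with probability p³ ≈ (0.00431)³ ≈ 8.00822e-08.
By linearity: E[X] = C(232, 3)·p³ ≈ 2054360 · 8.00822e-08 ≈ 0.165.
Here α = 1, so p = 1/n is exactly at the triangle threshold p ~ 1/n. Asymptotically E[X] → c³/6 = 1³/6 = 1/6 ≈ 0.167, a bounded constant. In this regime the triangle count is asymptotically Poisson(c³/6).

E[X] ≈ 0.165; in regime p = Θ(1/n^{1}) E[X] stays bounded (at the triangle threshold p ~ 1/n).


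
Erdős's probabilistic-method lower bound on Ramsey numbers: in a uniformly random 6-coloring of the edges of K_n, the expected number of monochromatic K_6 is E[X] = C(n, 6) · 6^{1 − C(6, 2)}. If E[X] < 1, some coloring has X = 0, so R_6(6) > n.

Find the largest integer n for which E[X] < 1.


We need C(n, 6) · 6^{1 − 15} < 1, i.e. C(n, 6) < 6^{15 − 1} = 78364164096.
Check values of n near the boundary:
  n = 193: C(193, 6) = 66364016544; 66364016544 < 78364164096? YES
  n = 194: C(194, 6) = 68482017072; 68482017072 < 78364164096? YES
  n = 195: C(195, 6) = 70656049360; 70656049360 < 78364164096? YES
  n = 196: C(196, 6) = 72887293024; 72887293024 < 78364164096? YES
  n = 197: C(197, 6) = 75176946208; 75176946208 < 78364164096? YES
  n = 198: C(198, 6) = 77526225777; 77526225777 < 78364164096? YES
  n = 199: C(199, 6) = 79936367511; 79936367511 < 78364164096? NO
  n = 200: C(200, 6) = 82408626300; 82408626300 < 78364164096? NO
  n = 201: C(201, 6) = 84944276340; 84944276340 < 78364164096? NO
The largest n with C(n, 6) < 78364164096 is n = 198 (where E[X] = 25842075259/26121388032 ≈ 0.98931). Hence R_6(6) > 198, i.e. R_6(6) ≥ 199.

Largest n = 198; hence R_6(6) > 198.


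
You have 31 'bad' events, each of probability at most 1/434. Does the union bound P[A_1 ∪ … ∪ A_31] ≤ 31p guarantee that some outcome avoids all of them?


Union bound: P[∪_{i=1}^{31} A_i] ≤ Σ_i P[A_i] ≤ 31·p = 31·(1/434) = 1/14.
Numerically: 1/14 ≈ 0.07143.
Is 1/14 < 1? YES.
Since P[∪ A_i] ≤ 1/14 < 1, the complement has P[∩ A_i^c] ≥ 1 − 1/14 = 13/14 > 0, so some outcome avoids every A_i.

31·p = 1/14 ≈ 0.07143; existence CERTIFIED by the union bound.


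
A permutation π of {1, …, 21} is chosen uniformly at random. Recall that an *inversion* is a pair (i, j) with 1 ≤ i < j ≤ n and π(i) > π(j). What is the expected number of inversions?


Write X = Σ X_I over the C(21, 2) = 210 pairs i < j, with X_I the indicator of one inversion.
There are 210 indicators.
For each fixed pair i < j, the values π(i) and π(j) are two distinct elements of {1, …, 21} in uniformly random order; by symmetry P[π(i) > π(j)] = 1/2.
By linearity: E[X] = 210 · (1/2) = C(21, 2) · (1/2) = 210/2 = 105 ≈ 105.0000.

E[X] = 105 = 105.0000.


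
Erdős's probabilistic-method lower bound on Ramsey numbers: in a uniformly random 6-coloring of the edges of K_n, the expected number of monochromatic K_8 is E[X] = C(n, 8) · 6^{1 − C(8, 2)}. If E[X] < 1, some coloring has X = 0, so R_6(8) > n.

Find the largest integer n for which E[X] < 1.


We need C(n, 8) · 6^{1 − 28} < 1, i.e. C(n, 8) < 6^{28 − 1} = 1023490369077469249536.
Check values of n near the boundary:
  n = 1591: C(1591, 8) = 1000427749141189953870; 1000427749141189953870 < 1023490369077469249536? YES
  n = 1592: C(1592, 8) = 1005480414540892933435; 1005480414540892933435 < 1023490369077469249536? YES
  n = 1593: C(1593, 8) = 1010555394551193970323; 1010555394551193970323 < 1023490369077469249536? YES
  n = 1594: C(1594, 8) = 1015652773590544255167; 1015652773590544255167 < 1023490369077469249536? YES
  n = 1595: C(1595, 8) = 1020772636343363633895; 1020772636343363633895 < 1023490369077469249536? YES
  n = 1596: C(1596, 8) = 1025915067760710553965; 1025915067760710553965 < 1023490369077469249536? NO
  n = 1597: C(1597, 8) = 1031080153060953275445; 1031080153060953275445 < 1023490369077469249536? NO
The largest n with C(n, 8) < 1023490369077469249536 is n = 1595 (where E[X] = 113419181815929292655/113721152119718805504 ≈ 0.9973446). Hence R_6(8) > 1595, i.e. R_6(8) ≥ 1596.

Largest n = 1595; hence R_6(8) > 1595.


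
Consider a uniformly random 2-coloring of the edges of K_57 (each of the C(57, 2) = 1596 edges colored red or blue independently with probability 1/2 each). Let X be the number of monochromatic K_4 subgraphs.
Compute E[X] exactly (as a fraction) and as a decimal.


Let X = Σ_S X_S over the C(57, 4) = 395010 subsets S of size 4, where X_S = 1 if the K_4 on S is monochromatic.
For a fixed S, the K_4 on S has C(4, 2) = 6 edges. P[all 6 edges red] = (1/2)^6, and likewise for blue, so P[monochromatic] = 2·(1/2)^6 = 2^{1 − 6} = 1/32.
By linearity: E[X] = C(57, 4) · 2^{1 − 6} = 395010 · 1/32 = 197505/16.
Numerically: E[X] ≈ 12344.0625.

E[X] = C(57,4)·2^(1−C(4,2)) = 197505/16 ≈ 12344.0625.


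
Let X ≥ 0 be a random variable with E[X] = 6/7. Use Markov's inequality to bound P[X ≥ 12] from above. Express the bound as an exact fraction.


μ = E[X] = 6/7, a = 12.
Markov: P[X ≥ 12] ≤ μ/a = (6/7)/12 = 1/14.
Numerically: ≈ 0.07143.
(Since a = 12 > μ = 0.85714, the bound 1/14 is < 1 and informative.)

P[X ≥ 12] ≤ 1/14 ≈ 0.07143.


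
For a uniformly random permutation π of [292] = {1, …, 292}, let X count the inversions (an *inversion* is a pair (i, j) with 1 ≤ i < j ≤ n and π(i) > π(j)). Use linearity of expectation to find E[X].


Write X = Σ X_I over the C(292, 2) = 42486 pairs i < j, with X_I the indicator of one inversion.
There are 42486 indicators.
For each fixed pair i < j, the values π(i) and π(j) are two distinct elements of {1, …, 292} in uniformly random order; by symmetry P[π(i) > π(j)] = 1/2.
By linearity: E[X] = 42486 · (1/2) = C(292, 2) · (1/2) = 42486/2 = 21243 ≈ 21243.000000.

E[X] = 21243 = 21243.000000.


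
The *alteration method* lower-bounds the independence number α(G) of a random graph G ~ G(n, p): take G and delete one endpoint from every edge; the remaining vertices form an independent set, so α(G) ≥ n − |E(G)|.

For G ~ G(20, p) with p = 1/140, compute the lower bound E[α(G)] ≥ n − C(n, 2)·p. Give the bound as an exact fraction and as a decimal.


E[|E(G)|] = C(20, 2)·p = 190 · (1/140) = 19/14.
E[α(G)] ≥ n − E[|E(G)|] = 20 − 19/14 = 261/14.
Numerically: ≈ 18.642857.
(This is only a lower bound; the true E[α(G)] may be larger.)

E[α(G)] ≥ 261/14 ≈ 18.642857.


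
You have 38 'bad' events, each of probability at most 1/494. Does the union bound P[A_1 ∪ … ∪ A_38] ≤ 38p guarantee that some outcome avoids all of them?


Union bound: P[∪_{i=1}^{38} A_i] ≤ Σ_i P[A_i] ≤ 38·p = 38·(1/494) = 1/13.
Numerically: 1/13 ≈ 0.077.
Is 1/13 < 1? YES.
Since P[∪ A_i] ≤ 1/13 < 1, the complement has P[∩ A_i^c] ≥ 1 − 1/13 = 12/13 > 0, so some outcome avoids every A_i.

38·p = 1/13 ≈ 0.077; existence CERTIFIED by the union bound.


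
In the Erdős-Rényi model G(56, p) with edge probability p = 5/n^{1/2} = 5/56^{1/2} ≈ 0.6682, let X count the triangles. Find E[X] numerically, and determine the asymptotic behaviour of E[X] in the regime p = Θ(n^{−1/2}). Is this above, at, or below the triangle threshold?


Number of potential triangles: C(56, 3) = 27720.
Each occurs with probability p³ ≈ (0.6682)³ ≈ 2.982826e-01.
By linearity: E[X] = C(56, 3)·p³ ≈ 27720 · 2.982826e-01 ≈ 8268.3947.
Since α = 1/2 < 1, p = c/n^{1/2} ≫ 1/n is above the triangle threshold p ~ 1/n. Asymptotically E[X] ~ (c³/6)·n^{3(1−α)} = (5³/6)·n^{1.5} → ∞; triangles are abundant w.h.p.

E[X] ≈ 8268.3947; in regime p = Θ(1/n^{1/2}) E[X] diverges (above the triangle threshold p ~ 1/n).


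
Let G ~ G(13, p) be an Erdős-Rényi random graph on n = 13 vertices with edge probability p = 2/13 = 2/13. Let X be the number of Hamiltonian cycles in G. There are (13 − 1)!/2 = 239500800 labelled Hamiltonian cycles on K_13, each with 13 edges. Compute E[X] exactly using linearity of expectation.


K_13 has (13 − 1)!/2 = 239500800 labelled Hamiltonian cycles.
For each such Hamiltonian cycle H, let X_H = 1 if all 13 edges of H are present in G. Then P[X_H = 1] = p^{13} = (2/13)^{13} = 8192/302875106592253.
By linearity: E[X] = Σ_H E[X_H] = 239500800 · p^{13} = 239500800 · 8192/302875106592253 = 1961990553600/302875106592253.
Numerically: E[X] ≈ 0.0064779.

E[X] = 239500800 · (2/13)^{13} = 1961990553600/302875106592253 ≈ 0.0064779.


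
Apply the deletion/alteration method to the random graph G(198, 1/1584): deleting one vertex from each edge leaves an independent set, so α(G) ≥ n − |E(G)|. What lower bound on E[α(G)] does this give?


E[|E(G)|] = C(198, 2)·p = 19503 · (1/1584) = 197/16.
E[α(G)] ≥ n − E[|E(G)|] = 198 − 197/16 = 2971/16.
Numerically: ≈ 185.688.
(This is only a lower bound; the true E[α(G)] may be larger.)

E[α(G)] ≥ 2971/16 ≈ 185.688.


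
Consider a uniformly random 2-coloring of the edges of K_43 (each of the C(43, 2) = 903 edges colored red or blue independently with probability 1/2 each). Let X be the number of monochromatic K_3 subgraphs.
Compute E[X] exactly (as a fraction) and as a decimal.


Let X = Σ_S X_S over the C(43, 3) = 12341 subsets S of size 3, where X_S = 1 if the K_3 on S is monochromatic.
For a fixed S, the K_3 on S has C(3, 2) = 3 edges. P[all 3 edges red] = (1/2)^3, and likewise for blue, so P[monochromatic] = 2·(1/2)^3 = 2^{1 − 3} = 1/4.
By linearity of expectation: E[X] = C(43, 3) · 2^{1 − 3} = 12341 · 1/4 = 12341/4.
Numerically: E[X] ≈ 3085.250.

E[X] = C(43,3)·2^(1−C(3,2)) = 12341/4 ≈ 3085.250.


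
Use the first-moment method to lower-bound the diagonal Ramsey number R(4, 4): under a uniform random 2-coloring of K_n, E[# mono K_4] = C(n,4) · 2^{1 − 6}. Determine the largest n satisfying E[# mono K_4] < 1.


We need C(n, 4) · 2^{1 − 6} < 1, i.e. C(n, 4) < 2^{6 − 1} = 32.
Check values of n near the boundary:
  n = 4: C(4, 4) = 1; 1 < 32? YES
  n = 5: C(5, 4) = 5; 5 < 32? YES
  n = 6: C(6, 4) = 15; 15 < 32? YES
  n = 7: C(7, 4) = 35; 35 < 32? NO
  n = 8: C(8, 4) = 70; 70 < 32? NO
  n = 9: C(9, 4) = 126; 126 < 32? NO
The largest n with C(n, 4) < 32 is n = 6 (where E[X] = 15/32 ≈ 0.46875). Hence R(4, 4) > 6, i.e. R(4, 4) ≥ 7.

Largest n = 6; hence R(4, 4) > 6.


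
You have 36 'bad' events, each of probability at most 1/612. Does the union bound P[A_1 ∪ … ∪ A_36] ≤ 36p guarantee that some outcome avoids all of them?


Union bound: P[∪_{i=1}^{36} A_i] ≤ Σ_i P[A_i] ≤ 36·p = 36·(1/612) = 1/17.
Numerically: 1/17 ≈ 0.058824.
Is 1/17 < 1? YES.
Since P[∪ A_i] ≤ 1/17 < 1, the complement has P[∩ A_i^c] ≥ 1 − 1/17 = 16/17 > 0, so some outcome avoids every A_i.

36·p = 1/17 ≈ 0.058824; existence CERTIFIED by the union bound.


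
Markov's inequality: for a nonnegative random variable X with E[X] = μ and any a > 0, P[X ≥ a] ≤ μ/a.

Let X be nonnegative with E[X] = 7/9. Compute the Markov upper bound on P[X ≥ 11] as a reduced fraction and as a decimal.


μ = E[X] = 7/9, a = 11.
Markov: P[X ≥ 11] ≤ μ/a = (7/9)/11 = 7/99.
Numerically: ≈ 0.07071.
(Since a = 11 > μ = 0.77778, the bound 7/99 is < 1 and informative.)

P[X ≥ 11] ≤ 7/99 ≈ 0.07071.


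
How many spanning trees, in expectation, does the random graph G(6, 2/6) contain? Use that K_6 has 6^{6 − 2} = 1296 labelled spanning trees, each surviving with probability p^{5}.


K_6 has 6^{6 − 2} = 1296 labelled spanning trees.
For each such spanning tree H, let X_H = 1 if all 5 edges of H are present in G. Then P[X_H = 1] = p^{5} = (1/3)^{5} = 1/243.
Summing the indicators: E[X] = Σ_H E[X_H] = 1296 · p^{5} = 1296 · 1/243 = 16/3.
Numerically: E[X] ≈ 5.33333.

E[X] = 1296 · (1/3)^{5} = 16/3 ≈ 5.33333.


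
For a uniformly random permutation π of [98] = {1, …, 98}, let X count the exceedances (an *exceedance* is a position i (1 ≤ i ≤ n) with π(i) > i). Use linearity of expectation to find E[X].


Write X = Σ_{i=1}^{98} X_i, where X_i = 1_{π(i) > i}.
For each fixed i, π(i) is uniform over {1, …, 98} (marginal of a uniform permutation), so P[π(i) > i] = (n − i)/n. Summing: Σ_{i=1}^{98} (n − i)/n = (0 + 1 + … + 97)/98 = 98(98 − 1)/(2·98) = (98 − 1)/2.
Hence E[X] = Σ_{i=1}^{98} (98 − i)/98 = 97/2 ≈ 48.50000.

E[X] = 97/2 = 48.50000.


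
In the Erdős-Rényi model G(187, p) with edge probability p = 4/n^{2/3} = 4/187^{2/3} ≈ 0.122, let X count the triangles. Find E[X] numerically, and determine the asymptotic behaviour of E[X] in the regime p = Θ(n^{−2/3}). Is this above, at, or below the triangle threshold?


Number of potential triangles: C(187, 3) = 1072445.
Each occurs with probability p³ ≈ (0.122)³ ≈ 1.83019e-03.
By linearity: E[X] = C(187, 3)·p³ ≈ 1072445 · 1.83019e-03 ≈ 1962.781.
Since α = 2/3 < 1, p = c/n^{2/3} ≫ 1/n is above the triangle threshold p ~ 1/n. Asymptotically E[X] ~ (c³/6)·n^{3(1−α)} = (4³/6)·n^{1} → ∞; triangles are abundant w.h.p.

E[X] ≈ 1962.781; in regime p = Θ(1/n^{2/3}) E[X] diverges (above the triangle threshold p ~ 1/n).


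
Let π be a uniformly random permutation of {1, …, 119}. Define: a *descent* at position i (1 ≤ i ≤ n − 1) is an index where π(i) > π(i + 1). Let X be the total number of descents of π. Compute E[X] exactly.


Write X = Σ X_I over i = 1, …, 118, with X_I the indicator of one descent.
There are 118 indicators.
For each fixed i, the pair (π(i), π(i+1)) is a uniformly random ordered pair of distinct values from {1, …, 119}; by symmetry P[π(i) > π(i+1)] = 1/2.
By linearity: E[X] = 118 · (1/2) = (119 − 1) · (1/2) = 59 ≈ 59.0000.

E[X] = 59 = 59.0000.


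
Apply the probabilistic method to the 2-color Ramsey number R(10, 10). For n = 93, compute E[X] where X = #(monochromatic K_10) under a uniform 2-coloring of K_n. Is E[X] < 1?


E[X] = C(93, 10) · 2^{1 − 45} = 8079421007658 · 2^{−44} = 8079421007658/17592186044416.
As a reduced fraction: E[X] = 4039710503829/8796093022208 ≈ 0.459262.
Is E[X] < 1? YES.
Since E[X] < 1, there exists a 2-coloring of K_{93} with no monochromatic K_10; hence R(10, 10) > 93.

E[X] = 4039710503829/8796093022208 ≈ 0.459262; E[X] < 1, so R(10, 10) > 93.


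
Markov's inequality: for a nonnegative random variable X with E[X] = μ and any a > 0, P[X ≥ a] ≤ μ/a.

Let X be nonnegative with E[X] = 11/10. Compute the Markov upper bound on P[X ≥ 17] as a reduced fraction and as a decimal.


μ = E[X] = 11/10, a = 17.
Markov: P[X ≥ 17] ≤ μ/a = (11/10)/17 = 11/170.
Numerically: ≈ 0.065.
(Since a = 17 > μ = 1.100, the bound 11/170 is < 1 and informative.)

P[X ≥ 17] ≤ 11/170 ≈ 0.065.


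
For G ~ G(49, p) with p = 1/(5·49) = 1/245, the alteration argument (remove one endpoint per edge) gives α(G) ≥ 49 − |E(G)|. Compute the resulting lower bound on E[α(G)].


E[|E(G)|] = C(49, 2)·p = 1176 · (1/245) = 24/5.
E[α(G)] ≥ n − E[|E(G)|] = 49 − 24/5 = 221/5.
Numerically: ≈ 44.200.
(This is only a lower bound; the true E[α(G)] may be larger.)

E[α(G)] ≥ 221/5 ≈ 44.200.


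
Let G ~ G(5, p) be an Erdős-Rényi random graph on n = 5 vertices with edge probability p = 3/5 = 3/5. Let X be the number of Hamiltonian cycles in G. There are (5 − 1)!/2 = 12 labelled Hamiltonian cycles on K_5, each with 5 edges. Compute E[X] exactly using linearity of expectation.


K_5 has (5 − 1)!/2 = 12 labelled Hamiltonian cycles.
For each such Hamiltonian cycle H, let X_H = 1 if all 5 edges of H are present in G. Then P[X_H = 1] = p^{5} = (3/5)^{5} = 243/3125.
By linearity of expectation: E[X] = Σ_H E[X_H] = 12 · p^{5} = 12 · 243/3125 = 2916/3125.
Numerically: E[X] ≈ 0.93312.

E[X] = 12 · (3/5)^{5} = 2916/3125 ≈ 0.93312.


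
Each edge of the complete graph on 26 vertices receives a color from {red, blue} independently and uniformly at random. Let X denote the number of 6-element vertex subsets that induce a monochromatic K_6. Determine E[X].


Let X = Σ_S X_S over the C(26, 6) = 230230 subsets S of size 6, where X_S = 1 if the K_6 on S is monochromatic.
For a fixed S, the K_6 on S has C(6, 2) = 15 edges. P[all 15 edges red] = (1/2)^15, and likewise for blue, so P[monochromatic] = 2·(1/2)^15 = 2^{1 − 15} = 1/16384.
By linearity: E[X] = C(26, 6) · 2^{1 − 15} = 230230 · 1/16384 = 115115/8192.
Numerically: E[X] ≈ 14.05212.

E[X] = C(26,6)·2^(1−C(6,2)) = 115115/8192 ≈ 14.05212.


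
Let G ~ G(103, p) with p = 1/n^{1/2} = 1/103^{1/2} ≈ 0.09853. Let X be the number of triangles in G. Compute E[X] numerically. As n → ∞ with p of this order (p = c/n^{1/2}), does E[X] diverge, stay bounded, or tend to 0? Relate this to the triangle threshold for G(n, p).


Number of potential triangles: C(103, 3) = 176851.
Each occurs with probability p³ ≈ (0.09853)³ ≈ 9.566304e-04.
By linearity: E[X] = C(103, 3)·p³ ≈ 176851 · 9.566304e-04 ≈ 169.1810.
Since α = 1/2 < 1, p = c/n^{1/2} ≫ 1/n is above the triangle threshold p ~ 1/n. Asymptotically E[X] ~ (c³/6)·n^{3(1−α)} = (1³/6)·n^{1.5} → ∞; triangles are abundant w.h.p.

E[X] ≈ 169.1810; in regime p = Θ(1/n^{1/2}) E[X] diverges (above the triangle threshold p ~ 1/n).


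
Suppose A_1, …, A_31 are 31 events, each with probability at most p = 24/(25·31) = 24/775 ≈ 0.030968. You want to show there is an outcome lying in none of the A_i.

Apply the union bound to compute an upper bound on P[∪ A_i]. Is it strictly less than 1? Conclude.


Union bound: P[∪_{i=1}^{31} A_i] ≤ Σ_i P[A_i] ≤ 31·p = 31·(24/775) = 24/25.
Numerically: 24/25 ≈ 0.960000.
Is 24/25 < 1? YES.
Since P[∪ A_i] ≤ 24/25 < 1, the complement has P[∩ A_i^c] ≥ 1 − 24/25 = 1/25 > 0, so some outcome avoids every A_i.

31·p = 24/25 ≈ 0.960000; existence CERTIFIED by the union bound.


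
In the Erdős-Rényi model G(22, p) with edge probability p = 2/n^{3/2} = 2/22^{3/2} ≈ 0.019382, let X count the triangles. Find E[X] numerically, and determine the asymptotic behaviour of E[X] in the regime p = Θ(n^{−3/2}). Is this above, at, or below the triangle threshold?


Number of potential triangles: C(22, 3) = 1540.
Each occurs with probability p³ ≈ (0.019382)³ ≈ 7.2809479e-06.
By linearity: E[X] = C(22, 3)·p³ ≈ 1540 · 7.2809479e-06 ≈ 0.01121.
Since α = 3/2 > 1, p = c/n^{3/2} = o(1/n) is below the triangle threshold p ~ 1/n. Asymptotically E[X] ~ (c³/6)·n^{3(1−α)} = (2³/6)·n^{-1.5} → 0, so by Markov's inequality G has no triangles w.h.p.

E[X] ≈ 0.01121; in regime p = Θ(1/n^{3/2}) E[X] tends to 0 (below the triangle threshold p ~ 1/n).


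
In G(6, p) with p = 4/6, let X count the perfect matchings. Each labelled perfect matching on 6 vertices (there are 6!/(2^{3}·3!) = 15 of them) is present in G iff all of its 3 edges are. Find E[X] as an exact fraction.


K_6 has 6!/(2^{3}·3!) = 15 labelled perfect matchings.
For each such perfect matching H, let X_H = 1 if all 3 edges of H are present in G. Then P[X_H = 1] = p^{3} = (2/3)^{3} = 8/27.
By linearity of expectation: E[X] = Σ_H E[X_H] = 15 · p^{3} = 15 · 8/27 = 40/9.
Numerically: E[X] ≈ 4.44.

E[X] = 15 · (2/3)^{3} = 40/9 ≈ 4.44.


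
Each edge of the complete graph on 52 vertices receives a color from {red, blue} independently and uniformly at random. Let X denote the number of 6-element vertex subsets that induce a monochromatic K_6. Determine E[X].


Let X = Σ_S X_S over the C(52, 6) = 20358520 subsets S of size 6, where X_S = 1 if the K_6 on S is monochromatic.
For a fixed S, the K_6 on S has C(6, 2) = 15 edges. P[all 15 edges red] = (1/2)^15, and likewise for blue, so P[monochromatic] = 2·(1/2)^15 = 2^{1 − 15} = 1/16384.
By linearity of expectation: E[X] = C(52, 6) · 2^{1 − 15} = 20358520 · 1/16384 = 2544815/2048.
Numerically: E[X] ≈ 1242.585.

E[X] = C(52,6)·2^(1−C(6,2)) = 2544815/2048 ≈ 1242.585.


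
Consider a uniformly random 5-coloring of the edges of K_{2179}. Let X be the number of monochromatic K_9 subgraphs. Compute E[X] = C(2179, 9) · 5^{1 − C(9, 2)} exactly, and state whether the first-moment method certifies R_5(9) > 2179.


E[X] = C(2179, 9) · 5^{1 − 36} = 3001701930880099538508560 · 5^{−35} = 3001701930880099538508560/2910383045673370361328125.
As a reduced fraction: E[X] = 600340386176019907701712/582076609134674072265625 ≈ 1.0314.
Is E[X] < 1? NO.
Since E[X] ≥ 1, the first-moment bound is inconclusive at n = 2179; it does NOT by itself certify R_5(9) > 2179.

E[X] = 600340386176019907701712/582076609134674072265625 ≈ 1.0314; E[X] ≥ 1; first-moment method inconclusive here.


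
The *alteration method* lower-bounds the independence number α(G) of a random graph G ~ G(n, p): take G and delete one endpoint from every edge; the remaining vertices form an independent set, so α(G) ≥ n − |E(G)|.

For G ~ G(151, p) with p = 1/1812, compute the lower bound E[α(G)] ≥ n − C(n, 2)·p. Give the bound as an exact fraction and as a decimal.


E[|E(G)|] = C(151, 2)·p = 11325 · (1/1812) = 25/4.
E[α(G)] ≥ n − E[|E(G)|] = 151 − 25/4 = 579/4.
Numerically: ≈ 144.750.
(This is only a lower bound; the true E[α(G)] may be larger.)

E[α(G)] ≥ 579/4 ≈ 144.750.


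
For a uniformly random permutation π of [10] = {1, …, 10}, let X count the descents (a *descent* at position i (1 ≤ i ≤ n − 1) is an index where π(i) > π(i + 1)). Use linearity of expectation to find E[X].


Write X = Σ X_I over i = 1, …, 9, with X_I the indicator of one descent.
There are 9 indicators.
For each fixed i, the pair (π(i), π(i+1)) is a uniformly random ordered pair of distinct values from {1, …, 10}; by symmetry P[π(i) > π(i+1)] = 1/2.
By linearity: E[X] = 9 · (1/2) = (10 − 1) · (1/2) = 9/2 ≈ 4.5000.

E[X] = 9/2 = 4.5000.


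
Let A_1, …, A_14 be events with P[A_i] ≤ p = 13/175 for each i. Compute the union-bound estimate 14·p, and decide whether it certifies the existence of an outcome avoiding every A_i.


Union bound: P[∪_{i=1}^{14} A_i] ≤ Σ_i P[A_i] ≤ 14·p = 14·(13/175) = 26/25.
Numerically: 26/25 ≈ 1.0400000.
Is 26/25 < 1? NO.
Since the bound 26/25 is ≥ 1, the union bound is uninformative here; it does NOT by itself certify existence.

14·p = 26/25 ≈ 1.0400000; existence NOT certified by the union bound.


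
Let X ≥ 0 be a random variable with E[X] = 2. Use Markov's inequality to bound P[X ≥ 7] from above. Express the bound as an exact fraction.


μ = E[X] = 2, a = 7.
Markov: P[X ≥ 7] ≤ μ/a = (2)/7 = 2/7.
Numerically: ≈ 0.285714.
(Since a = 7 > μ = 2.000000, the bound 2/7 is < 1 and informative.)

P[X ≥ 7] ≤ 2/7 ≈ 0.285714.


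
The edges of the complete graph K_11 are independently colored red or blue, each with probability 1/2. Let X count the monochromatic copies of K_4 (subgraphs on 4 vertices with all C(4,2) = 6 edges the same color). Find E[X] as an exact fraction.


Let X = Σ_S X_S over the C(11, 4) = 330 subsets S of size 4, where X_S = 1 if the K_4 on S is monochromatic.
For a fixed S, the K_4 on S has C(4, 2) = 6 edges. P[all 6 edges red] = (1/2)^6, and likewise for blue, so P[monochromatic] = 2·(1/2)^6 = 2^{1 − 6} = 1/32.
By linearity: E[X] = C(11, 4) · 2^{1 − 6} = 330 · 1/32 = 165/16.
Numerically: E[X] ≈ 10.312.

E[X] = C(11,4)·2^(1−C(4,2)) = 165/16 ≈ 10.312.


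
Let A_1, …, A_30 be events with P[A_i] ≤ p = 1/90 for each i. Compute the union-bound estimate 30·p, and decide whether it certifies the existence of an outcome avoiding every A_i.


Union bound: P[∪_{i=1}^{30} A_i] ≤ Σ_i P[A_i] ≤ 30·p = 30·(1/90) = 1/3.
Numerically: 1/3 ≈ 0.333.
Is 1/3 < 1? YES.
Since P[∪ A_i] ≤ 1/3 < 1, the complement has P[∩ A_i^c] ≥ 1 − 1/3 = 2/3 > 0, so some outcome avoids every A_i.

30·p = 1/3 ≈ 0.333; existence CERTIFIED by the union bound.


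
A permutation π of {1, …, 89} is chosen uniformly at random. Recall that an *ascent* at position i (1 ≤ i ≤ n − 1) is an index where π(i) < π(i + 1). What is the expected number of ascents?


Write X = Σ X_I over i = 1, …, 88, with X_I the indicator of one ascent.
There are 88 indicators.
For each fixed i, the pair (π(i), π(i+1)) is a uniformly random ordered pair of distinct values from {1, …, 89}; by symmetry P[π(i) < π(i+1)] = 1/2.
By linearity: E[X] = 88 · (1/2) = (89 − 1) · (1/2) = 44 ≈ 44.000000.

E[X] = 44 = 44.000000.


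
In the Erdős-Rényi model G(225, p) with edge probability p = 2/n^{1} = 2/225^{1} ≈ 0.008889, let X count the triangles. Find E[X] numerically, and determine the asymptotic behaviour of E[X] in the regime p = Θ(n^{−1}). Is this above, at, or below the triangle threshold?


Number of potential triangles: C(225, 3) = 1873200.
Each occurs with probability p³ ≈ (0.008889)³ ≈ 7.023320e-07.
By linearity: E[X] = C(225, 3)·p³ ≈ 1873200 · 7.023320e-07 ≈ 1.3156.
Here α = 1, so p = 2/n is exactly at the triangle threshold p ~ 1/n. Asymptotically E[X] → c³/6 = 2³/6 = 4/3 ≈ 1.3333, a bounded constant. In this regime the triangle count is asymptotically Poisson(c³/6).

E[X] ≈ 1.3156; in regime p = Θ(1/n^{1}) E[X] stays bounded (at the triangle threshold p ~ 1/n).
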